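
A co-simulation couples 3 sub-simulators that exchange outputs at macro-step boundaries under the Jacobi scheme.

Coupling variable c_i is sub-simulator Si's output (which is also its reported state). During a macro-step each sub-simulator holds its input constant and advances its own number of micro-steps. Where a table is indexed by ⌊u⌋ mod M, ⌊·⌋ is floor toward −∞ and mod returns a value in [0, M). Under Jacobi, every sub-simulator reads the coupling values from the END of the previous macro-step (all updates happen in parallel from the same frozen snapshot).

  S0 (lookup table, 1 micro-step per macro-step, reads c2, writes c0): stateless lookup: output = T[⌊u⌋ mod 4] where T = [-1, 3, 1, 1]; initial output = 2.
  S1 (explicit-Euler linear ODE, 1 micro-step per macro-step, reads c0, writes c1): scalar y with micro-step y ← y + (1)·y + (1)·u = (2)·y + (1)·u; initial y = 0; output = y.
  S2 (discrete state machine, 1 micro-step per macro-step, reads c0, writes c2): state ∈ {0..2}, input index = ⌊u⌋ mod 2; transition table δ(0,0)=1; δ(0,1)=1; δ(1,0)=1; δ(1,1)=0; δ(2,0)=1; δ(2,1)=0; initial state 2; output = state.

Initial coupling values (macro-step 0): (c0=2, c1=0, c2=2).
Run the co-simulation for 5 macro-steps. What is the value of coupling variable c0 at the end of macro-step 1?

c0 at macro-step 1 = 1

macro 1: S0 reads c2=2 → after 1×micro: 1; S1 reads c0=2 → after 1×micro: 2; S2 reads c0=2 → after 1×micro: 1 ⇒ (c0=1, c1=2, c2=1)
macro 2: S0 reads c2=1 → after 1×micro: 3; S1 reads c0=1 → after 1×micro: 5; S2 reads c0=1 → after 1×micro: 0 ⇒ (c0=3, c1=5, c2=0)
macro 3: S0 reads c2=0 → after 1×micro: -1; S1 reads c0=3 → after 1×micro: 13; S2 reads c0=3 → after 1×micro: 1 ⇒ (c0=-1, c1=13, c2=1)
macro 4: S0 reads c2=1 → after 1×micro: 3; S1 reads c0=-1 → after 1×micro: 25; S2 reads c0=-1 → after 1×micro: 0 ⇒ (c0=3, c1=25, c2=0)
macro 5: S0 reads c2=0 → after 1×micro: -1; S1 reads c0=3 → after 1×micro: 53; S2 reads c0=3 → after 1×micro: 1 ⇒ (c0=-1, c1=53, c2=1)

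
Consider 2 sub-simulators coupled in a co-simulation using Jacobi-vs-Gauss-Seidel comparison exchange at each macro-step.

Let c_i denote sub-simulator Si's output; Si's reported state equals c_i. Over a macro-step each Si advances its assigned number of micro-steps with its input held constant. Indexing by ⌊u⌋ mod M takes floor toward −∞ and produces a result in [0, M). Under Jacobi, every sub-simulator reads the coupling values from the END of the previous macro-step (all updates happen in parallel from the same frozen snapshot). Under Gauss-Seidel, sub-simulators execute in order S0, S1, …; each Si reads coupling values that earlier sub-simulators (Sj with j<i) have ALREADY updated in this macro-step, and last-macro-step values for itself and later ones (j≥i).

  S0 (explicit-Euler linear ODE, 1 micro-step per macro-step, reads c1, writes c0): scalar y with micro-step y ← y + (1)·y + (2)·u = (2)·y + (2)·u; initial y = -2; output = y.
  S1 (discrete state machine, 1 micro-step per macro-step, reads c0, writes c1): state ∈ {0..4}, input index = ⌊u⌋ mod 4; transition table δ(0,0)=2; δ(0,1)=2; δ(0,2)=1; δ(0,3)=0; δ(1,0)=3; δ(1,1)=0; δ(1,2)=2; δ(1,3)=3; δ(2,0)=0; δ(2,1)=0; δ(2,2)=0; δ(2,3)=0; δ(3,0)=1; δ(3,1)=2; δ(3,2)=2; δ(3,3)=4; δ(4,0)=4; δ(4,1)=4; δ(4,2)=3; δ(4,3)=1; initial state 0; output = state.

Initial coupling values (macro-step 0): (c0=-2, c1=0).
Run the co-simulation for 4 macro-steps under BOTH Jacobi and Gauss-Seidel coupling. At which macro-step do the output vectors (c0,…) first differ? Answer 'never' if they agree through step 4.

[Jacobi] macro 1: S0 reads c1=0 → after 1×micro: -4; S1 reads c0=-2 → after 1×micro: 1 ⇒ (c0=-4, c1=1)
[Jacobi] macro 2: S0 reads c1=1 → after 1×micro: -6; S1 reads c0=-4 → after 1×micro: 3 ⇒ (c0=-6, c1=3)
[Jacobi] macro 3: S0 reads c1=3 → after 1×micro: -6; S1 reads c0=-6 → after 1×micro: 2 ⇒ (c0=-6, c1=2)
[Jacobi] macro 4: S0 reads c1=2 → after 1×micro: -8; S1 reads c0=-6 → after 1×micro: 0 ⇒ (c0=-8, c1=0)
[Gauss-Seidel] macro 1: S0 reads c1=0 → after 1×micro: -4; S1 reads c0=-4 → after 1×micro: 2 ⇒ (c0=-4, c1=2)
[Gauss-Seidel] macro 2: S0 reads c1=2 → after 1×micro: -4; S1 reads c0=-4 → after 1×micro: 0 ⇒ (c0=-4, c1=0)
[Gauss-Seidel] macro 3: S0 reads c1=0 → after 1×micro: -8; S1 reads c0=-8 → after 1×micro: 2 ⇒ (c0=-8, c1=2)
[Gauss-Seidel] macro 4: S0 reads c1=2 → after 1×micro: -12; S1 reads c0=-12 → after 1×micro: 0 ⇒ (c0=-12, c1=0)

first divergence at macro-step: 1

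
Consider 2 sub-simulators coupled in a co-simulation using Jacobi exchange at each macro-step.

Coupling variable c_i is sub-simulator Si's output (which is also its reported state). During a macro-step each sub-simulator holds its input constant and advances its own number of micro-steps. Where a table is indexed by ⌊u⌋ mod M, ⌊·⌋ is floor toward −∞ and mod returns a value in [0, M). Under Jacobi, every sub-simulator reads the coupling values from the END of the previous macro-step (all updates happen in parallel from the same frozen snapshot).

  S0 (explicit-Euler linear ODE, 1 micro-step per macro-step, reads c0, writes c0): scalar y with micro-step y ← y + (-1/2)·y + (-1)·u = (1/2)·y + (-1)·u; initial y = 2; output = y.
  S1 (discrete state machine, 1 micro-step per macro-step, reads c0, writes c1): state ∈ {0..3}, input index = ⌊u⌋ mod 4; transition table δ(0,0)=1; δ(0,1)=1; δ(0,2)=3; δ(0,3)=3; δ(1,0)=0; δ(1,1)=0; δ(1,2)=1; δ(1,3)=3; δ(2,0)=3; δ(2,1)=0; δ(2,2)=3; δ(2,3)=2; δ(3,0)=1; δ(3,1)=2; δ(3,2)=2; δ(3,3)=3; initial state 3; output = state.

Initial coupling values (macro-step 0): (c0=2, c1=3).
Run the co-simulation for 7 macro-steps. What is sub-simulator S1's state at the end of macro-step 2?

macro 1: S0 reads c0=2 → after 1×micro: -1; S1 reads c0=2 → after 1×micro: 2 ⇒ (c0=-1, c1=2)
macro 2: S0 reads c0=-1 → after 1×micro: 1/2; S1 reads c0=-1 → after 1×micro: 2 ⇒ (c0=1/2, c1=2)
macro 3: S0 reads c0=1/2 → after 1×micro: -1/4; S1 reads c0=1/2 → after 1×micro: 3 ⇒ (c0=-1/4, c1=3)
macro 4: S0 reads c0=-1/4 → after 1×micro: 1/8; S1 reads c0=-1/4 → after 1×micro: 3 ⇒ (c0=1/8, c1=3)
macro 5: S0 reads c0=1/8 → after 1×micro: -1/16; S1 reads c0=1/8 → after 1×micro: 1 ⇒ (c0=-1/16, c1=1)
macro 6: S0 reads c0=-1/16 → after 1×micro: 1/32; S1 reads c0=-1/16 → after 1×micro: 3 ⇒ (c0=1/32, c1=3)
macro 7: S0 reads c0=1/32 → after 1×micro: -1/64; S1 reads c0=1/32 → after 1×micro: 1 ⇒ (c0=-1/64, c1=1)

S1 state at macro-step 2 = 2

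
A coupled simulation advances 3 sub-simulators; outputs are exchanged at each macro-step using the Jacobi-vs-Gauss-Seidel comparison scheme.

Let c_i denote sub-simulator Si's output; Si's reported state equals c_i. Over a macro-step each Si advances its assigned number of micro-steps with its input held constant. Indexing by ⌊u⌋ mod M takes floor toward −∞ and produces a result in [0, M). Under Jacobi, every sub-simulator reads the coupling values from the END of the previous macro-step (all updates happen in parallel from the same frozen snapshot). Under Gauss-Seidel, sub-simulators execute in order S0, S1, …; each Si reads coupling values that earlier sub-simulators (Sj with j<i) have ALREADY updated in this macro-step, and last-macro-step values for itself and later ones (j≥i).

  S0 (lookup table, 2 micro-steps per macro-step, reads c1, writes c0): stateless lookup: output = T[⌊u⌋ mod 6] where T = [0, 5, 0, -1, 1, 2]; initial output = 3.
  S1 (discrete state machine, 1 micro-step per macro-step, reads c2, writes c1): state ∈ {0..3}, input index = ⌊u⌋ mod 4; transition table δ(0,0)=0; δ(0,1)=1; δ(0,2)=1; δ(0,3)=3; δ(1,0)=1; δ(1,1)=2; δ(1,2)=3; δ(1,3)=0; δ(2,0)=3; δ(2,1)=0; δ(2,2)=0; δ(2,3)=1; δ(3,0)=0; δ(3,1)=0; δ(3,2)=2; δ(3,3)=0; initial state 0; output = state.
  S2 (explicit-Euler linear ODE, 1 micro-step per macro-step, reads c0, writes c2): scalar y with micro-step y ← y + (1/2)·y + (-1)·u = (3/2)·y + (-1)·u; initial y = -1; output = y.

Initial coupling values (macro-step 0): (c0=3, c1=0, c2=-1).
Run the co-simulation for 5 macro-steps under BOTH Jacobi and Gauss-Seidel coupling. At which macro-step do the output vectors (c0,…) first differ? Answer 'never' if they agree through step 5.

first divergence at macro-step: 1

[Jacobi] macro 1: S0 reads c1=0 → after 2×micro: 0; S1 reads c2=-1 → after 1×micro: 3; S2 reads c0=3 → after 1×micro: -9/2 ⇒ (c0=0, c1=3, c2=-9/2)
[Jacobi] macro 2: S0 reads c1=3 → after 2×micro: -1; S1 reads c2=-9/2 → after 1×micro: 0; S2 reads c0=0 → after 1×micro: -27/4 ⇒ (c0=-1, c1=0, c2=-27/4)
[Jacobi] macro 3: S0 reads c1=0 → after 2×micro: 0; S1 reads c2=-27/4 → after 1×micro: 1; S2 reads c0=-1 → after 1×micro: -73/8 ⇒ (c0=0, c1=1, c2=-73/8)
[Jacobi] macro 4: S0 reads c1=1 → after 2×micro: 5; S1 reads c2=-73/8 → after 1×micro: 3; S2 reads c0=0 → after 1×micro: -219/16 ⇒ (c0=5, c1=3, c2=-219/16)
[Jacobi] macro 5: S0 reads c1=3 → after 2×micro: -1; S1 reads c2=-219/16 → after 1×micro: 2; S2 reads c0=5 → after 1×micro: -817/32 ⇒ (c0=-1, c1=2, c2=-817/32)
[Gauss-Seidel] macro 1: S0 reads c1=0 → after 2×micro: 0; S1 reads c2=-1 → after 1×micro: 3; S2 reads c0=0 → after 1×micro: -3/2 ⇒ (c0=0, c1=3, c2=-3/2)
[Gauss-Seidel] macro 2: S0 reads c1=3 → after 2×micro: -1; S1 reads c2=-3/2 → after 1×micro: 2; S2 reads c0=-1 → after 1×micro: -5/4 ⇒ (c0=-1, c1=2, c2=-5/4)
[Gauss-Seidel] macro 3: S0 reads c1=2 → after 2×micro: 0; S1 reads c2=-5/4 → after 1×micro: 0; S2 reads c0=0 → after 1×micro: -15/8 ⇒ (c0=0, c1=0, c2=-15/8)
[Gauss-Seidel] macro 4: S0 reads c1=0 → after 2×micro: 0; S1 reads c2=-15/8 → after 1×micro: 1; S2 reads c0=0 → after 1×micro: -45/16 ⇒ (c0=0, c1=1, c2=-45/16)
[Gauss-Seidel] macro 5: S0 reads c1=1 → after 2×micro: 5; S1 reads c2=-45/16 → after 1×micro: 2; S2 reads c0=5 → after 1×micro: -295/32 ⇒ (c0=5, c1=2, c2=-295/32)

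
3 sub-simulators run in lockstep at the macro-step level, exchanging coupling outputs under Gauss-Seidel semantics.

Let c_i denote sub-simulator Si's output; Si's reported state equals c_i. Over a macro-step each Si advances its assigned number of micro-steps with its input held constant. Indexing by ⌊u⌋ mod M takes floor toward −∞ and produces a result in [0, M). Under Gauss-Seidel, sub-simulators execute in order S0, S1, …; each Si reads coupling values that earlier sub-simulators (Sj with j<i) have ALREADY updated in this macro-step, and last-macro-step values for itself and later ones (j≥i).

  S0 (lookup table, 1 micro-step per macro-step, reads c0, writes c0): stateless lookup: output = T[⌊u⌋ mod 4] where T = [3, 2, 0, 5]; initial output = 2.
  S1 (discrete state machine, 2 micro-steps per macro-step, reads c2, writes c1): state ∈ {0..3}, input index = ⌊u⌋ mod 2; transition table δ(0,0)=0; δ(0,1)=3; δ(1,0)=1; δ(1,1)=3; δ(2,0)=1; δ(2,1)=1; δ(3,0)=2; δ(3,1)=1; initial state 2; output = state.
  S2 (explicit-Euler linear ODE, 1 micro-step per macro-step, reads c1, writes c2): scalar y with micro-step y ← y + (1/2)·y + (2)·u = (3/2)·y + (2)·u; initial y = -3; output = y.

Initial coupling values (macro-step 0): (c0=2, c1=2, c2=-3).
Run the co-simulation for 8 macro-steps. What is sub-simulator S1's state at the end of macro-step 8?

macro 1: S0 reads c0=2 → after 1×micro: 0; S1 reads c2=-3 → after 2×micro: 3; S2 reads c1=3 → after 1×micro: 3/2 ⇒ (c0=0, c1=3, c2=3/2)
macro 2: S0 reads c0=0 → after 1×micro: 3; S1 reads c2=3/2 → after 2×micro: 3; S2 reads c1=3 → after 1×micro: 33/4 ⇒ (c0=3, c1=3, c2=33/4)
macro 3: S0 reads c0=3 → after 1×micro: 5; S1 reads c2=33/4 → after 2×micro: 1; S2 reads c1=1 → after 1×micro: 115/8 ⇒ (c0=5, c1=1, c2=115/8)
macro 4: S0 reads c0=5 → after 1×micro: 2; S1 reads c2=115/8 → after 2×micro: 1; S2 reads c1=1 → after 1×micro: 377/16 ⇒ (c0=2, c1=1, c2=377/16)
macro 5: S0 reads c0=2 → after 1×micro: 0; S1 reads c2=377/16 → after 2×micro: 1; S2 reads c1=1 → after 1×micro: 1195/32 ⇒ (c0=0, c1=1, c2=1195/32)
macro 6: S0 reads c0=0 → after 1×micro: 3; S1 reads c2=1195/32 → after 2×micro: 1; S2 reads c1=1 → after 1×micro: 3713/64 ⇒ (c0=3, c1=1, c2=3713/64)
macro 7: S0 reads c0=3 → after 1×micro: 5; S1 reads c2=3713/64 → after 2×micro: 1; S2 reads c1=1 → after 1×micro: 11395/128 ⇒ (c0=5, c1=1, c2=11395/128)
macro 8: S0 reads c0=5 → after 1×micro: 2; S1 reads c2=11395/128 → after 2×micro: 1; S2 reads c1=1 → after 1×micro: 34697/256 ⇒ (c0=2, c1=1, c2=34697/256)

S1 state at macro-step 8 = 1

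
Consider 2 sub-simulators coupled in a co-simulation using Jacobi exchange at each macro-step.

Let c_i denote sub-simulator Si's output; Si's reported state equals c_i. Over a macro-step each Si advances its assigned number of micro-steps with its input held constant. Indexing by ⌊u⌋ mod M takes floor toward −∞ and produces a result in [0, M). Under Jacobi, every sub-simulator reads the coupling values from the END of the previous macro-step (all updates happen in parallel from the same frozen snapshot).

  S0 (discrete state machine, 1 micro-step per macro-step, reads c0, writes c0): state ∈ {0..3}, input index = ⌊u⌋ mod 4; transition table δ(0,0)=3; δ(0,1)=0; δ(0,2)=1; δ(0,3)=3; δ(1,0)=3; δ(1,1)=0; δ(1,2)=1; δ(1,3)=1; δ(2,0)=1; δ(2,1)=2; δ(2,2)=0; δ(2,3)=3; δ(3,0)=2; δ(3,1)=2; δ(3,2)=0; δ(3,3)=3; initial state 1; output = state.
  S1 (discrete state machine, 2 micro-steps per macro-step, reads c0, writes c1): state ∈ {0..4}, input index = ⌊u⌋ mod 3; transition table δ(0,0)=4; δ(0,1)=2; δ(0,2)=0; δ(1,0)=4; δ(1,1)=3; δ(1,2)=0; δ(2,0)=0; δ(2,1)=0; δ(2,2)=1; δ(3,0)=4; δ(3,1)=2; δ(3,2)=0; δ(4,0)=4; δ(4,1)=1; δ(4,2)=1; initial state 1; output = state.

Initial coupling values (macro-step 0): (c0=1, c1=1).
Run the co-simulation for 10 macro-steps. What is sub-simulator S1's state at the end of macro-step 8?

macro 1: S0 reads c0=1 → after 1×micro: 0; S1 reads c0=1 → after 2×micro: 2 ⇒ (c0=0, c1=2)
macro 2: S0 reads c0=0 → after 1×micro: 3; S1 reads c0=0 → after 2×micro: 4 ⇒ (c0=3, c1=4)
macro 3: S0 reads c0=3 → after 1×micro: 3; S1 reads c0=3 → after 2×micro: 4 ⇒ (c0=3, c1=4)
macro 4: S0 reads c0=3 → after 1×micro: 3; S1 reads c0=3 → after 2×micro: 4 ⇒ (c0=3, c1=4)
macro 5: S0 reads c0=3 → after 1×micro: 3; S1 reads c0=3 → after 2×micro: 4 ⇒ (c0=3, c1=4)
macro 6: S0 reads c0=3 → after 1×micro: 3; S1 reads c0=3 → after 2×micro: 4 ⇒ (c0=3, c1=4)
macro 7: S0 reads c0=3 → after 1×micro: 3; S1 reads c0=3 → after 2×micro: 4 ⇒ (c0=3, c1=4)
macro 8: S0 reads c0=3 → after 1×micro: 3; S1 reads c0=3 → after 2×micro: 4 ⇒ (c0=3, c1=4)
macro 9: S0 reads c0=3 → after 1×micro: 3; S1 reads c0=3 → after 2×micro: 4 ⇒ (c0=3, c1=4)
macro 10: S0 reads c0=3 → after 1×micro: 3; S1 reads c0=3 → after 2×micro: 4 ⇒ (c0=3, c1=4)

S1 state at macro-step 8 = 4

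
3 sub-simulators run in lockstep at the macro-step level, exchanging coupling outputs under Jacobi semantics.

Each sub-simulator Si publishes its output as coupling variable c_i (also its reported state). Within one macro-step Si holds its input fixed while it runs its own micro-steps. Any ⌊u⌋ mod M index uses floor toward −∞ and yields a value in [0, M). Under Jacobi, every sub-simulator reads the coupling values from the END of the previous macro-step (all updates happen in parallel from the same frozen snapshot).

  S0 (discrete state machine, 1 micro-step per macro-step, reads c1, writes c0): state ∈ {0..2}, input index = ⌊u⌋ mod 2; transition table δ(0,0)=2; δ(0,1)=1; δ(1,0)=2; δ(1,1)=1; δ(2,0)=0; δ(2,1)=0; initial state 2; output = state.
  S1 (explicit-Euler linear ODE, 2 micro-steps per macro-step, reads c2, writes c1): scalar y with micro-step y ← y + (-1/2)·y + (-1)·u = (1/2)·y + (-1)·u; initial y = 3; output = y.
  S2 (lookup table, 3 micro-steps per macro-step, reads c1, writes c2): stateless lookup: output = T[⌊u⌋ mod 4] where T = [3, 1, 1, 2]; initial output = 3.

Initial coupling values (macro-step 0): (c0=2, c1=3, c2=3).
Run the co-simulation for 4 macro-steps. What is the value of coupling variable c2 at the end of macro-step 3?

macro 1: S0 reads c1=3 → after 1×micro: 0; S1 reads c2=3 → after 2×micro: -15/4; S2 reads c1=3 → after 3×micro: 2 ⇒ (c0=0, c1=-15/4, c2=2)
macro 2: S0 reads c1=-15/4 → after 1×micro: 2; S1 reads c2=2 → after 2×micro: -63/16; S2 reads c1=-15/4 → after 3×micro: 3 ⇒ (c0=2, c1=-63/16, c2=3)
macro 3: S0 reads c1=-63/16 → after 1×micro: 0; S1 reads c2=3 → after 2×micro: -351/64; S2 reads c1=-63/16 → after 3×micro: 3 ⇒ (c0=0, c1=-351/64, c2=3)
macro 4: S0 reads c1=-351/64 → after 1×micro: 2; S1 reads c2=3 → after 2×micro: -1503/256; S2 reads c1=-351/64 → after 3×micro: 1 ⇒ (c0=2, c1=-1503/256, c2=1)

c2 at macro-step 3 = 3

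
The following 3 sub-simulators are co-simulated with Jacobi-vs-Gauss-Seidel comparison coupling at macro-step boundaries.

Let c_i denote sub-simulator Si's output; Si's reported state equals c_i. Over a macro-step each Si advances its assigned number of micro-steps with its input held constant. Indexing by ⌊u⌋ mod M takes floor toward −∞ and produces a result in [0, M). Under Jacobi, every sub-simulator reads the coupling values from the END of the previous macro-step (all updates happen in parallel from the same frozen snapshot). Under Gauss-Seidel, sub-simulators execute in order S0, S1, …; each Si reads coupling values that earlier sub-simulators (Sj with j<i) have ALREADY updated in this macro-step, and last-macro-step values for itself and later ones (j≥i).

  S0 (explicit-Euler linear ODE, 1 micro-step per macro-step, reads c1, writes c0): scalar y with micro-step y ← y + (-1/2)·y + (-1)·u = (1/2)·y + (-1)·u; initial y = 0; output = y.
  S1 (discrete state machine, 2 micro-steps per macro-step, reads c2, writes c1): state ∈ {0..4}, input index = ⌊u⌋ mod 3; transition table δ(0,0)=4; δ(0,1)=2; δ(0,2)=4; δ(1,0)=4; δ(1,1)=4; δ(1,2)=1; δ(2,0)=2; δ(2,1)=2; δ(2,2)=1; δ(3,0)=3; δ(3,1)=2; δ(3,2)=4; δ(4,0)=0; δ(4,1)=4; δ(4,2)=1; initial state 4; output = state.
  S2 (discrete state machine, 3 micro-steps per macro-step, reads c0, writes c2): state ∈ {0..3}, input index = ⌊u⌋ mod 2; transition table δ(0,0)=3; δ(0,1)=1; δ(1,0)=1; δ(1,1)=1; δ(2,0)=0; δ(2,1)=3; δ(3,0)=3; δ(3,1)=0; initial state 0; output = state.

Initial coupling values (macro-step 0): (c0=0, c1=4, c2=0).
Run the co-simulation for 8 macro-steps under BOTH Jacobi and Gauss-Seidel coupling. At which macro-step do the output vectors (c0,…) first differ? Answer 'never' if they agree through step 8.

[Jacobi] macro 1: S0 reads c1=4 → after 1×micro: -4; S1 reads c2=0 → after 2×micro: 4; S2 reads c0=0 → after 3×micro: 3 ⇒ (c0=-4, c1=4, c2=3)
[Jacobi] macro 2: S0 reads c1=4 → after 1×micro: -6; S1 reads c2=3 → after 2×micro: 4; S2 reads c0=-4 → after 3×micro: 3 ⇒ (c0=-6, c1=4, c2=3)
[Jacobi] macro 3: S0 reads c1=4 → after 1×micro: -7; S1 reads c2=3 → after 2×micro: 4; S2 reads c0=-6 → after 3×micro: 3 ⇒ (c0=-7, c1=4, c2=3)
[Jacobi] macro 4: S0 reads c1=4 → after 1×micro: -15/2; S1 reads c2=3 → after 2×micro: 4; S2 reads c0=-7 → after 3×micro: 1 ⇒ (c0=-15/2, c1=4, c2=1)
[Jacobi] macro 5: S0 reads c1=4 → after 1×micro: -31/4; S1 reads c2=1 → after 2×micro: 4; S2 reads c0=-15/2 → after 3×micro: 1 ⇒ (c0=-31/4, c1=4, c2=1)
[Jacobi] macro 6: S0 reads c1=4 → after 1×micro: -63/8; S1 reads c2=1 → after 2×micro: 4; S2 reads c0=-31/4 → after 3×micro: 1 ⇒ (c0=-63/8, c1=4, c2=1)
[Jacobi] macro 7: S0 reads c1=4 → after 1×micro: -127/16; S1 reads c2=1 → after 2×micro: 4; S2 reads c0=-63/8 → after 3×micro: 1 ⇒ (c0=-127/16, c1=4, c2=1)
[Jacobi] macro 8: S0 reads c1=4 → after 1×micro: -255/32; S1 reads c2=1 → after 2×micro: 4; S2 reads c0=-127/16 → after 3×micro: 1 ⇒ (c0=-255/32, c1=4, c2=1)
[Gauss-Seidel] macro 1: S0 reads c1=4 → after 1×micro: -4; S1 reads c2=0 → after 2×micro: 4; S2 reads c0=-4 → after 3×micro: 3 ⇒ (c0=-4, c1=4, c2=3)
[Gauss-Seidel] macro 2: S0 reads c1=4 → after 1×micro: -6; S1 reads c2=3 → after 2×micro: 4; S2 reads c0=-6 → after 3×micro: 3 ⇒ (c0=-6, c1=4, c2=3)
[Gauss-Seidel] macro 3: S0 reads c1=4 → after 1×micro: -7; S1 reads c2=3 → after 2×micro: 4; S2 reads c0=-7 → after 3×micro: 1 ⇒ (c0=-7, c1=4, c2=1)
[Gauss-Seidel] macro 4: S0 reads c1=4 → after 1×micro: -15/2; S1 reads c2=1 → after 2×micro: 4; S2 reads c0=-15/2 → after 3×micro: 1 ⇒ (c0=-15/2, c1=4, c2=1)
[Gauss-Seidel] macro 5: S0 reads c1=4 → after 1×micro: -31/4; S1 reads c2=1 → after 2×micro: 4; S2 reads c0=-31/4 → after 3×micro: 1 ⇒ (c0=-31/4, c1=4, c2=1)
[Gauss-Seidel] macro 6: S0 reads c1=4 → after 1×micro: -63/8; S1 reads c2=1 → after 2×micro: 4; S2 reads c0=-63/8 → after 3×micro: 1 ⇒ (c0=-63/8, c1=4, c2=1)
[Gauss-Seidel] macro 7: S0 reads c1=4 → after 1×micro: -127/16; S1 reads c2=1 → after 2×micro: 4; S2 reads c0=-127/16 → after 3×micro: 1 ⇒ (c0=-127/16, c1=4, c2=1)
[Gauss-Seidel] macro 8: S0 reads c1=4 → after 1×micro: -255/32; S1 reads c2=1 → after 2×micro: 4; S2 reads c0=-255/32 → after 3×micro: 1 ⇒ (c0=-255/32, c1=4, c2=1)

first divergence at macro-step: 3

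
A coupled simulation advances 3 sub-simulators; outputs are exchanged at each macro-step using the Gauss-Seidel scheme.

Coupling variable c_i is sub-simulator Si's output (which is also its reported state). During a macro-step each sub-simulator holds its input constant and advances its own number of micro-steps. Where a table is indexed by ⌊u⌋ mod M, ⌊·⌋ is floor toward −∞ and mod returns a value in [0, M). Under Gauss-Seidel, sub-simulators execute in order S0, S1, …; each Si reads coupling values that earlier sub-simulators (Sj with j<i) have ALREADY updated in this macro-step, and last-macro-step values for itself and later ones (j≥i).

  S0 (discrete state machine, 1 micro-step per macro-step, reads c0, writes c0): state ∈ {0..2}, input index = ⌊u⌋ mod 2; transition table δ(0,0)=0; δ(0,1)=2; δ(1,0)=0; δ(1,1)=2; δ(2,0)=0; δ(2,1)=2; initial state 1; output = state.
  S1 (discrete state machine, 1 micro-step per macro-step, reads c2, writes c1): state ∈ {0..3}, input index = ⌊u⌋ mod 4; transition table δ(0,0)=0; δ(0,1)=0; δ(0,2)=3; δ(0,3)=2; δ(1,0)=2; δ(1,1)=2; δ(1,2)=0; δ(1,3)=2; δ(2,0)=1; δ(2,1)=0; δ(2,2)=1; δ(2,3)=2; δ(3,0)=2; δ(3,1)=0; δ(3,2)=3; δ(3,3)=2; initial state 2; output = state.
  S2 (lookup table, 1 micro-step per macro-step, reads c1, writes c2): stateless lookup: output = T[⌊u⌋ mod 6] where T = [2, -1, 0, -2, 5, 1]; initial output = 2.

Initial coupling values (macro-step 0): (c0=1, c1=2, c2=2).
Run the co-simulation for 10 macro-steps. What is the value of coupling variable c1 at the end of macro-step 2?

c1 at macro-step 2 = 2

macro 1: S0 reads c0=1 → after 1×micro: 2; S1 reads c2=2 → after 1×micro: 1; S2 reads c1=1 → after 1×micro: -1 ⇒ (c0=2, c1=1, c2=-1)
macro 2: S0 reads c0=2 → after 1×micro: 0; S1 reads c2=-1 → after 1×micro: 2; S2 reads c1=2 → after 1×micro: 0 ⇒ (c0=0, c1=2, c2=0)
macro 3: S0 reads c0=0 → after 1×micro: 0; S1 reads c2=0 → after 1×micro: 1; S2 reads c1=1 → after 1×micro: -1 ⇒ (c0=0, c1=1, c2=-1)
macro 4: S0 reads c0=0 → after 1×micro: 0; S1 reads c2=-1 → after 1×micro: 2; S2 reads c1=2 → after 1×micro: 0 ⇒ (c0=0, c1=2, c2=0)
macro 5: S0 reads c0=0 → after 1×micro: 0; S1 reads c2=0 → after 1×micro: 1; S2 reads c1=1 → after 1×micro: -1 ⇒ (c0=0, c1=1, c2=-1)
macro 6: S0 reads c0=0 → after 1×micro: 0; S1 reads c2=-1 → after 1×micro: 2; S2 reads c1=2 → after 1×micro: 0 ⇒ (c0=0, c1=2, c2=0)
macro 7: S0 reads c0=0 → after 1×micro: 0; S1 reads c2=0 → after 1×micro: 1; S2 reads c1=1 → after 1×micro: -1 ⇒ (c0=0, c1=1, c2=-1)
macro 8: S0 reads c0=0 → after 1×micro: 0; S1 reads c2=-1 → after 1×micro: 2; S2 reads c1=2 → after 1×micro: 0 ⇒ (c0=0, c1=2, c2=0)
macro 9: S0 reads c0=0 → after 1×micro: 0; S1 reads c2=0 → after 1×micro: 1; S2 reads c1=1 → after 1×micro: -1 ⇒ (c0=0, c1=1, c2=-1)
macro 10: S0 reads c0=0 → after 1×micro: 0; S1 reads c2=-1 → after 1×micro: 2; S2 reads c1=2 → after 1×micro: 0 ⇒ (c0=0, c1=2, c2=0)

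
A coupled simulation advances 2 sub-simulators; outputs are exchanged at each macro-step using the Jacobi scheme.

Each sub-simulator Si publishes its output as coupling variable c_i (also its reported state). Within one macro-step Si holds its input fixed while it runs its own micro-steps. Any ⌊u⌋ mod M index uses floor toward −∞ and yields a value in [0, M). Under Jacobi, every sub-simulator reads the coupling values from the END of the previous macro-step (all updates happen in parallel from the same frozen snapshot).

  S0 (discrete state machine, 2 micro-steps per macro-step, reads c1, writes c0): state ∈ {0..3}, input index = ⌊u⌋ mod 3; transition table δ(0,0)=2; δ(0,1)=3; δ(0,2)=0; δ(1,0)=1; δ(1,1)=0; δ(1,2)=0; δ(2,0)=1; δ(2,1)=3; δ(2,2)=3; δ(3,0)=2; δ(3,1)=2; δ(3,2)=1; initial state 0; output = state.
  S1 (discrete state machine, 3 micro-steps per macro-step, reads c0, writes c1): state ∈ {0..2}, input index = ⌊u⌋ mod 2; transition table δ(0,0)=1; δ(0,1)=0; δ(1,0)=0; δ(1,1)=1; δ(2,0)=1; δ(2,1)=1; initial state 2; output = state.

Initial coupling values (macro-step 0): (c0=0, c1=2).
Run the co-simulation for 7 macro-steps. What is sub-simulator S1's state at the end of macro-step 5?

macro 1: S0 reads c1=2 → after 2×micro: 0; S1 reads c0=0 → after 3×micro: 1 ⇒ (c0=0, c1=1)
macro 2: S0 reads c1=1 → after 2×micro: 2; S1 reads c0=0 → after 3×micro: 0 ⇒ (c0=2, c1=0)
macro 3: S0 reads c1=0 → after 2×micro: 1; S1 reads c0=2 → after 3×micro: 1 ⇒ (c0=1, c1=1)
macro 4: S0 reads c1=1 → after 2×micro: 3; S1 reads c0=1 → after 3×micro: 1 ⇒ (c0=3, c1=1)
macro 5: S0 reads c1=1 → after 2×micro: 3; S1 reads c0=3 → after 3×micro: 1 ⇒ (c0=3, c1=1)
macro 6: S0 reads c1=1 → after 2×micro: 3; S1 reads c0=3 → after 3×micro: 1 ⇒ (c0=3, c1=1)
macro 7: S0 reads c1=1 → after 2×micro: 3; S1 reads c0=3 → after 3×micro: 1 ⇒ (c0=3, c1=1)

S1 state at macro-step 5 = 1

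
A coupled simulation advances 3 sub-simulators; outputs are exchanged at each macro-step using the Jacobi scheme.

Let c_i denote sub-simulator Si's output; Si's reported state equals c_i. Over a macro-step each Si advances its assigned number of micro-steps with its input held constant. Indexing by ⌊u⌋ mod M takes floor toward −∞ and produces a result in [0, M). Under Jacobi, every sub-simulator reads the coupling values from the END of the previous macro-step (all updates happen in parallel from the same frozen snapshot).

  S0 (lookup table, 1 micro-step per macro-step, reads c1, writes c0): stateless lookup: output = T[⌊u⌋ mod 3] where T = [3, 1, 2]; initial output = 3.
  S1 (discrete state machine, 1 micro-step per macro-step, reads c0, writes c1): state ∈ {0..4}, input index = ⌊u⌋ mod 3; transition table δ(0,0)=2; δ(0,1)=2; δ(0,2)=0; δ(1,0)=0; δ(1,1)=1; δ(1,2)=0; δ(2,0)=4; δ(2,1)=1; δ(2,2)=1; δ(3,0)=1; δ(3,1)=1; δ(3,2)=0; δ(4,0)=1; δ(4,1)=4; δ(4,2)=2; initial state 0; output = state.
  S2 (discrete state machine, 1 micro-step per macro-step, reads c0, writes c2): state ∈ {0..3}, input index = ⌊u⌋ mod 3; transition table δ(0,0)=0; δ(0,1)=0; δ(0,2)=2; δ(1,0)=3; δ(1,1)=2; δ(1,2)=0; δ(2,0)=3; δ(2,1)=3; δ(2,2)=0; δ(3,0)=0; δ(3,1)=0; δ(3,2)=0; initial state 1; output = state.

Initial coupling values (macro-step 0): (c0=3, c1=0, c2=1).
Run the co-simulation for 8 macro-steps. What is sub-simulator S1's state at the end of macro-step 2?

S1 state at macro-step 2 = 4

macro 1: S0 reads c1=0 → after 1×micro: 3; S1 reads c0=3 → after 1×micro: 2; S2 reads c0=3 → after 1×micro: 3 ⇒ (c0=3, c1=2, c2=3)
macro 2: S0 reads c1=2 → after 1×micro: 2; S1 reads c0=3 → after 1×micro: 4; S2 reads c0=3 → after 1×micro: 0 ⇒ (c0=2, c1=4, c2=0)
macro 3: S0 reads c1=4 → after 1×micro: 1; S1 reads c0=2 → after 1×micro: 2; S2 reads c0=2 → after 1×micro: 2 ⇒ (c0=1, c1=2, c2=2)
macro 4: S0 reads c1=2 → after 1×micro: 2; S1 reads c0=1 → after 1×micro: 1; S2 reads c0=1 → after 1×micro: 3 ⇒ (c0=2, c1=1, c2=3)
macro 5: S0 reads c1=1 → after 1×micro: 1; S1 reads c0=2 → after 1×micro: 0; S2 reads c0=2 → after 1×micro: 0 ⇒ (c0=1, c1=0, c2=0)
macro 6: S0 reads c1=0 → after 1×micro: 3; S1 reads c0=1 → after 1×micro: 2; S2 reads c0=1 → after 1×micro: 0 ⇒ (c0=3, c1=2, c2=0)
macro 7: S0 reads c1=2 → after 1×micro: 2; S1 reads c0=3 → after 1×micro: 4; S2 reads c0=3 → after 1×micro: 0 ⇒ (c0=2, c1=4, c2=0)
macro 8: S0 reads c1=4 → after 1×micro: 1; S1 reads c0=2 → after 1×micro: 2; S2 reads c0=2 → after 1×micro: 2 ⇒ (c0=1, c1=2, c2=2)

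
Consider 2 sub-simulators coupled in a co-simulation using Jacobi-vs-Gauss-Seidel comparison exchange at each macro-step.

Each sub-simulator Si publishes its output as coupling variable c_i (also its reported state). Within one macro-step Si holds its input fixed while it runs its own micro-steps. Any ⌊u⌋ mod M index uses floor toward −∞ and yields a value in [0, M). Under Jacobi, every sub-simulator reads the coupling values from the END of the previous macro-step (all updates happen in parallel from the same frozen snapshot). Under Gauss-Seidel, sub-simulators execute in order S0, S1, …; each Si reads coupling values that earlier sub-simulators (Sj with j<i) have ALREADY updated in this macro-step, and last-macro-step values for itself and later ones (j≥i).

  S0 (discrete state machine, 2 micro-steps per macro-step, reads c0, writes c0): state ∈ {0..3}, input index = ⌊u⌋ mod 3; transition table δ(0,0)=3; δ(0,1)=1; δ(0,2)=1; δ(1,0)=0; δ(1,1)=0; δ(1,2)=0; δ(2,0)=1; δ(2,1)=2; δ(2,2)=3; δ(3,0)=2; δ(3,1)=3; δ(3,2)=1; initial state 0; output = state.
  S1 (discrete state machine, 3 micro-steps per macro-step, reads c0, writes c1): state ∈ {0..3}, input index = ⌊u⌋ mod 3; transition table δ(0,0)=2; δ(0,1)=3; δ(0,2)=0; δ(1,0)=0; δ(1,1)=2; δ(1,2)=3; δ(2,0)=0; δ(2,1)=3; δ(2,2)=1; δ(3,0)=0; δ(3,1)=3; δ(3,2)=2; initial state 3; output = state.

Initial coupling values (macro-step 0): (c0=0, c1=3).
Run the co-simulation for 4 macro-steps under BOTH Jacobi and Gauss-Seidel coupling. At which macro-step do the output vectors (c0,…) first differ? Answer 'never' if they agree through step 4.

[Jacobi] macro 1: S0 reads c0=0 → after 2×micro: 2; S1 reads c0=0 → after 3×micro: 0 ⇒ (c0=2, c1=0)
[Jacobi] macro 2: S0 reads c0=2 → after 2×micro: 1; S1 reads c0=2 → after 3×micro: 0 ⇒ (c0=1, c1=0)
[Jacobi] macro 3: S0 reads c0=1 → after 2×micro: 1; S1 reads c0=1 → after 3×micro: 3 ⇒ (c0=1, c1=3)
[Jacobi] macro 4: S0 reads c0=1 → after 2×micro: 1; S1 reads c0=1 → after 3×micro: 3 ⇒ (c0=1, c1=3)
[Gauss-Seidel] macro 1: S0 reads c0=0 → after 2×micro: 2; S1 reads c0=2 → after 3×micro: 3 ⇒ (c0=2, c1=3)
[Gauss-Seidel] macro 2: S0 reads c0=2 → after 2×micro: 1; S1 reads c0=1 → after 3×micro: 3 ⇒ (c0=1, c1=3)
[Gauss-Seidel] macro 3: S0 reads c0=1 → after 2×micro: 1; S1 reads c0=1 → after 3×micro: 3 ⇒ (c0=1, c1=3)
[Gauss-Seidel] macro 4: S0 reads c0=1 → after 2×micro: 1; S1 reads c0=1 → after 3×micro: 3 ⇒ (c0=1, c1=3)

first divergence at macro-step: 1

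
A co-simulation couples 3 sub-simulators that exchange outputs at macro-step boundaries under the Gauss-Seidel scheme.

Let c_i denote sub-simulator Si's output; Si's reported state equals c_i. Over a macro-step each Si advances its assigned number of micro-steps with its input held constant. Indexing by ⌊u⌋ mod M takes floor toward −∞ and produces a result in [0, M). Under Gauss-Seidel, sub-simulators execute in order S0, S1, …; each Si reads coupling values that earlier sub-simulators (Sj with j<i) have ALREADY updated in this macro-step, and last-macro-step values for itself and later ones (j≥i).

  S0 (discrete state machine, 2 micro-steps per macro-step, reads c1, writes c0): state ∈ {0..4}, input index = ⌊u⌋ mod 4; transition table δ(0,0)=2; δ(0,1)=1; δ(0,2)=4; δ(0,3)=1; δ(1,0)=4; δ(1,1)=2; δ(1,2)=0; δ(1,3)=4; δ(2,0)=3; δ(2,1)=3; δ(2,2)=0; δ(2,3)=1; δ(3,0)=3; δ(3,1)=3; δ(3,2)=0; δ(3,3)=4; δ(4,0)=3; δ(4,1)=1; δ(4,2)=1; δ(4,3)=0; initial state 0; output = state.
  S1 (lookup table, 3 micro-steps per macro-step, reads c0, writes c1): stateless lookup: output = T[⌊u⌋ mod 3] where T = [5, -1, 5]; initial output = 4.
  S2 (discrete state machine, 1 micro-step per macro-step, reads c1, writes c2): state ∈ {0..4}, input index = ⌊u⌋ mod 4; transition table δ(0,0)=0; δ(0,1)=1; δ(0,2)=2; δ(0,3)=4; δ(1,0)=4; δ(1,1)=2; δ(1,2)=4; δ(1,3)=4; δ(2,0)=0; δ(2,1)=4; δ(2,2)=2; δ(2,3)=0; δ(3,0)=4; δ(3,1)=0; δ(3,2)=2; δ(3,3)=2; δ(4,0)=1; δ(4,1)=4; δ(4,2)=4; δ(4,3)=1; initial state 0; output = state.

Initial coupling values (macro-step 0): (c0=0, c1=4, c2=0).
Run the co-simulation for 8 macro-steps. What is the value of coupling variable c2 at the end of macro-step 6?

c2 at macro-step 6 = 4

macro 1: S0 reads c1=4 → after 2×micro: 3; S1 reads c0=3 → after 3×micro: 5; S2 reads c1=5 → after 1×micro: 1 ⇒ (c0=3, c1=5, c2=1)
macro 2: S0 reads c1=5 → after 2×micro: 3; S1 reads c0=3 → after 3×micro: 5; S2 reads c1=5 → after 1×micro: 2 ⇒ (c0=3, c1=5, c2=2)
macro 3: S0 reads c1=5 → after 2×micro: 3; S1 reads c0=3 → after 3×micro: 5; S2 reads c1=5 → after 1×micro: 4 ⇒ (c0=3, c1=5, c2=4)
macro 4: S0 reads c1=5 → after 2×micro: 3; S1 reads c0=3 → after 3×micro: 5; S2 reads c1=5 → after 1×micro: 4 ⇒ (c0=3, c1=5, c2=4)
macro 5: S0 reads c1=5 → after 2×micro: 3; S1 reads c0=3 → after 3×micro: 5; S2 reads c1=5 → after 1×micro: 4 ⇒ (c0=3, c1=5, c2=4)
macro 6: S0 reads c1=5 → after 2×micro: 3; S1 reads c0=3 → after 3×micro: 5; S2 reads c1=5 → after 1×micro: 4 ⇒ (c0=3, c1=5, c2=4)
macro 7: S0 reads c1=5 → after 2×micro: 3; S1 reads c0=3 → after 3×micro: 5; S2 reads c1=5 → after 1×micro: 4 ⇒ (c0=3, c1=5, c2=4)
macro 8: S0 reads c1=5 → after 2×micro: 3; S1 reads c0=3 → after 3×micro: 5; S2 reads c1=5 → after 1×micro: 4 ⇒ (c0=3, c1=5, c2=4)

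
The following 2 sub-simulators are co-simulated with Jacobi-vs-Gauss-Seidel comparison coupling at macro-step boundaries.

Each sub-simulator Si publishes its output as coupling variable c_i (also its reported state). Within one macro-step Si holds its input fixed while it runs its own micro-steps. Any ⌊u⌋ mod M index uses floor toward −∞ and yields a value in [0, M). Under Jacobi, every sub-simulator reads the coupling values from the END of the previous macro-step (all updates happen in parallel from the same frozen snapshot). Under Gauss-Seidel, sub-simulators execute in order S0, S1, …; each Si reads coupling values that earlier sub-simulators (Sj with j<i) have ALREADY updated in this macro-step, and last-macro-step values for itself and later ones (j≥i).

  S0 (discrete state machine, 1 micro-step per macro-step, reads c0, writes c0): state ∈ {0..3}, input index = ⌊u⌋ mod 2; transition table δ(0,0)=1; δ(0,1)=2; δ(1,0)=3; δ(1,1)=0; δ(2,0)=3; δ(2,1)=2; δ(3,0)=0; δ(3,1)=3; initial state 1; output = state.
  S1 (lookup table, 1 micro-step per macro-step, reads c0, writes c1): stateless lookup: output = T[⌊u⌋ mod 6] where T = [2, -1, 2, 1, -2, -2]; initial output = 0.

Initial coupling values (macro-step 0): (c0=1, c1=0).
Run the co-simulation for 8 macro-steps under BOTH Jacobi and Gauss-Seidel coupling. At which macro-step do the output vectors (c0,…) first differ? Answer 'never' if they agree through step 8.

[Jacobi] macro 1: S0 reads c0=1 → after 1×micro: 0; S1 reads c0=1 → after 1×micro: -1 ⇒ (c0=0, c1=-1)
[Jacobi] macro 2: S0 reads c0=0 → after 1×micro: 1; S1 reads c0=0 → after 1×micro: 2 ⇒ (c0=1, c1=2)
[Jacobi] macro 3: S0 reads c0=1 → after 1×micro: 0; S1 reads c0=1 → after 1×micro: -1 ⇒ (c0=0, c1=-1)
[Jacobi] macro 4: S0 reads c0=0 → after 1×micro: 1; S1 reads c0=0 → after 1×micro: 2 ⇒ (c0=1, c1=2)
[Jacobi] macro 5: S0 reads c0=1 → after 1×micro: 0; S1 reads c0=1 → after 1×micro: -1 ⇒ (c0=0, c1=-1)
[Jacobi] macro 6: S0 reads c0=0 → after 1×micro: 1; S1 reads c0=0 → after 1×micro: 2 ⇒ (c0=1, c1=2)
[Jacobi] macro 7: S0 reads c0=1 → after 1×micro: 0; S1 reads c0=1 → after 1×micro: -1 ⇒ (c0=0, c1=-1)
[Jacobi] macro 8: S0 reads c0=0 → after 1×micro: 1; S1 reads c0=0 → after 1×micro: 2 ⇒ (c0=1, c1=2)
[Gauss-Seidel] macro 1: S0 reads c0=1 → after 1×micro: 0; S1 reads c0=0 → after 1×micro: 2 ⇒ (c0=0, c1=2)
[Gauss-Seidel] macro 2: S0 reads c0=0 → after 1×micro: 1; S1 reads c0=1 → after 1×micro: -1 ⇒ (c0=1, c1=-1)
[Gauss-Seidel] macro 3: S0 reads c0=1 → after 1×micro: 0; S1 reads c0=0 → after 1×micro: 2 ⇒ (c0=0, c1=2)
[Gauss-Seidel] macro 4: S0 reads c0=0 → after 1×micro: 1; S1 reads c0=1 → after 1×micro: -1 ⇒ (c0=1, c1=-1)
[Gauss-Seidel] macro 5: S0 reads c0=1 → after 1×micro: 0; S1 reads c0=0 → after 1×micro: 2 ⇒ (c0=0, c1=2)
[Gauss-Seidel] macro 6: S0 reads c0=0 → after 1×micro: 1; S1 reads c0=1 → after 1×micro: -1 ⇒ (c0=1, c1=-1)
[Gauss-Seidel] macro 7: S0 reads c0=1 → after 1×micro: 0; S1 reads c0=0 → after 1×micro: 2 ⇒ (c0=0, c1=2)
[Gauss-Seidel] macro 8: S0 reads c0=0 → after 1×micro: 1; S1 reads c0=1 → after 1×micro: -1 ⇒ (c0=1, c1=-1)

first divergence at macro-step: 1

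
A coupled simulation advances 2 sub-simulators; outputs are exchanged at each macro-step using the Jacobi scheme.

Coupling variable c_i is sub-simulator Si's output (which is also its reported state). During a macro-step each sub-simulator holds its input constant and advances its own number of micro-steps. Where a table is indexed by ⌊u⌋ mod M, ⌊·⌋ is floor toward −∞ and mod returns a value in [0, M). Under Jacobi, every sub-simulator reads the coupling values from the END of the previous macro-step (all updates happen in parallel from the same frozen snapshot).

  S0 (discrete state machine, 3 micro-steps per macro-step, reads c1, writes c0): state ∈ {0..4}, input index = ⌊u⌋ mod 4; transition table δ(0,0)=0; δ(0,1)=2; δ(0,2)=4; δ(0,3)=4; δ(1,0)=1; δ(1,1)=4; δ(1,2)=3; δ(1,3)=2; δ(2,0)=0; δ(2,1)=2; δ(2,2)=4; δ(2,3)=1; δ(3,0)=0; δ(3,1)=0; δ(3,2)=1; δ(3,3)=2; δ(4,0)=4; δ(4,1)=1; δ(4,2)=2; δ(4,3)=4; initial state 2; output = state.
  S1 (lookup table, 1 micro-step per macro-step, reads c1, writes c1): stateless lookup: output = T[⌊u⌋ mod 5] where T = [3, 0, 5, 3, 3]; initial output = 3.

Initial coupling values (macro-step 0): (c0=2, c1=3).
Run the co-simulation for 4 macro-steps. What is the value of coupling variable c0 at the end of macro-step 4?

macro 1: S0 reads c1=3 → after 3×micro: 1; S1 reads c1=3 → after 1×micro: 3 ⇒ (c0=1, c1=3)
macro 2: S0 reads c1=3 → after 3×micro: 2; S1 reads c1=3 → after 1×micro: 3 ⇒ (c0=2, c1=3)
macro 3: S0 reads c1=3 → after 3×micro: 1; S1 reads c1=3 → after 1×micro: 3 ⇒ (c0=1, c1=3)
macro 4: S0 reads c1=3 → after 3×micro: 2; S1 reads c1=3 → after 1×micro: 3 ⇒ (c0=2, c1=3)

c0 at macro-step 4 = 2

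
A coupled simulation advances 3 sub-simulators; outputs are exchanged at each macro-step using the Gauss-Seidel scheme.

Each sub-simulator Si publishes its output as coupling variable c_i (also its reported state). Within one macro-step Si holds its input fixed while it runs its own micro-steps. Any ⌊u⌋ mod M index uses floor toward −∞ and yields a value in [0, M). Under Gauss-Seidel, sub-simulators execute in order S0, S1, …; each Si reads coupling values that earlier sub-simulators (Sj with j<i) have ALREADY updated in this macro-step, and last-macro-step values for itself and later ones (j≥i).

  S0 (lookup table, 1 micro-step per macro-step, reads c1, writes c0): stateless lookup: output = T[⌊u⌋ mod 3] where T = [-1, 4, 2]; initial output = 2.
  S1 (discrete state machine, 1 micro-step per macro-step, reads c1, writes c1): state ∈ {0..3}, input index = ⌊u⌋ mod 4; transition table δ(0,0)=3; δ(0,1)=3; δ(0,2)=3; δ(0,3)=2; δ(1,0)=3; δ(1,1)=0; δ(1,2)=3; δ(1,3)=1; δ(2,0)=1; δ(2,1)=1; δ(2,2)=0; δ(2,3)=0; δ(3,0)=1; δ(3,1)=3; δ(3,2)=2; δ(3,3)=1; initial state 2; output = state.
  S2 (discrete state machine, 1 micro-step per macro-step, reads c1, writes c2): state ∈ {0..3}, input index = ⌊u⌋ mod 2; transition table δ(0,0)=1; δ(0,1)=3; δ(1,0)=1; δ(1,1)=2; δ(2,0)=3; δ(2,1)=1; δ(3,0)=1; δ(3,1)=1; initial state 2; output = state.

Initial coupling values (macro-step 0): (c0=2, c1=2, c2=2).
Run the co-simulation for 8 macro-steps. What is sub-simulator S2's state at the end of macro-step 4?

S2 state at macro-step 4 = 3

macro 1: S0 reads c1=2 → after 1×micro: 2; S1 reads c1=2 → after 1×micro: 0; S2 reads c1=0 → after 1×micro: 3 ⇒ (c0=2, c1=0, c2=3)
macro 2: S0 reads c1=0 → after 1×micro: -1; S1 reads c1=0 → after 1×micro: 3; S2 reads c1=3 → after 1×micro: 1 ⇒ (c0=-1, c1=3, c2=1)
macro 3: S0 reads c1=3 → after 1×micro: -1; S1 reads c1=3 → after 1×micro: 1; S2 reads c1=1 → after 1×micro: 2 ⇒ (c0=-1, c1=1, c2=2)
macro 4: S0 reads c1=1 → after 1×micro: 4; S1 reads c1=1 → after 1×micro: 0; S2 reads c1=0 → after 1×micro: 3 ⇒ (c0=4, c1=0, c2=3)
macro 5: S0 reads c1=0 → after 1×micro: -1; S1 reads c1=0 → after 1×micro: 3; S2 reads c1=3 → after 1×micro: 1 ⇒ (c0=-1, c1=3, c2=1)
macro 6: S0 reads c1=3 → after 1×micro: -1; S1 reads c1=3 → after 1×micro: 1; S2 reads c1=1 → after 1×micro: 2 ⇒ (c0=-1, c1=1, c2=2)
macro 7: S0 reads c1=1 → after 1×micro: 4; S1 reads c1=1 → after 1×micro: 0; S2 reads c1=0 → after 1×micro: 3 ⇒ (c0=4, c1=0, c2=3)
macro 8: S0 reads c1=0 → after 1×micro: -1; S1 reads c1=0 → after 1×micro: 3; S2 reads c1=3 → after 1×micro: 1 ⇒ (c0=-1, c1=3, c2=1)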